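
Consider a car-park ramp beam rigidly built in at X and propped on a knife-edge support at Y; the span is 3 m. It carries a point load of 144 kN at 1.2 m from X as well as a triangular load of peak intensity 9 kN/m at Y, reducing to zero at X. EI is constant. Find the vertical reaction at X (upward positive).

Release the roller at Y. Primary structure: cantilever fixed at X.
Deflection at Y on the released cantilever, summing each load's contribution:
  point load 144 at a = 1.2: Pa²(3L − a)/(6EI) = 269.6/EI
  triangular load, peak 9 at the free end: 11w₀L⁴/(120EI) = 66.83/EI
  δ_0 = 336.4/EI
Tip deflection under a unit load at Y: L³/(3EI) = 9/EI.
The prop prevents deflection at Y: R_Y = δ_0/δ_{YY} = 336.4/9 = 37.38 kN.
Vertical equilibrium: R_X = ΣP − R_Y = 157.5 − 37.38 = 120.1 kN.

R_X = 120.1 kN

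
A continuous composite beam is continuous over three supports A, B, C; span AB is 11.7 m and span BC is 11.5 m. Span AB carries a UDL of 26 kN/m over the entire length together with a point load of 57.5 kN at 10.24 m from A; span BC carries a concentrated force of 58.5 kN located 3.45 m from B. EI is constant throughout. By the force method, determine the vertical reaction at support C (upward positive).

R_C = -10.16 kN

Insert a hinge at B; M_B is the redundant, and each span becomes simply supported.
End slopes at the hinge B, treating each span as simply supported:
  span AB: UDL 26: wL³/(24EI) = 1735/EI
  span AB: point load 57.5 at a = 10.24: Pab(L + a)/(6LEI) = 268.7/EI
  span BC: point load 58.5 at a = 3.45: Pab(L + b)/(6LEI) = 460.3/EI
  relative rotation θ_0 = (2004 + 460.3)/EI = 2464/EI
A unit hogging moment at B produces rotation L₁/(3EI) + L₂/(3EI) = 7.733/EI.
Compatibility: M_B·(L₁+L₂)/(3EI) = θ_0, giving M_B = 318.6 kN·m (hogging).
Span BC, ΣM about C: R_B^{BC}·11.5 = 470.9 + 318.6, so R_B^{BC} = 68.66 kN and R_C = 58.5 − 68.66 = -10.16 kN.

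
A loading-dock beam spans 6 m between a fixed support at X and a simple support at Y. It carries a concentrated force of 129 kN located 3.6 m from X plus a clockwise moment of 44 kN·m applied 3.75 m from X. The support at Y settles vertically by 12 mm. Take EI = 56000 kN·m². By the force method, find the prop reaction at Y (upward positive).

R_Y = 55.85 kN

Take the reaction at Y as the redundant and release it; the primary structure is a cantilever fixed at X.
Downward deflection at the released point Y due to the loads:
  point load 129 at a = 3.6: Pa²(3L − a)/(6EI) = 4012/EI
  clockwise couple 44 at a = 3.75: M₀a(2L − a)/(2EI) = 680.6/EI
  δ_0 = 4693/EI
Tip deflection under a unit load at Y: L³/(3EI) = 72/EI.
With EI = 56000 kN·m²: δ_0 = 0.083804 m and δ_{YY} = 0.001286 m/kN.
Compatibility — the beam at Y must follow the support down by 0.012 m: δ_0 − R_Y·δ_{YY} = 0.012, so R_Y = (0.083804 − 0.012)/0.001286 = 55.85 kN.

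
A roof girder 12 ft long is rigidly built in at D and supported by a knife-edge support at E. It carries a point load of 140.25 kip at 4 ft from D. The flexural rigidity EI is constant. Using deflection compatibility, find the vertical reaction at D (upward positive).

Remove the prop at E; the released (primary) structure is a cantilever built in at D.
Downward deflection at the released point E due to the loads:
  point load 140.25 at a = 4: Pa²(3L − a)/(6EI) = 11968/EI
Tip deflection under a unit load at E: L³/(3EI) = 576/EI.
Compatibility at E: δ_0 − R_E·δ_{EE} = 0, so R_E = 11968/576 = 20.78 kip.
Vertical equilibrium: R_D = ΣP − R_E = 140.2 − 20.78 = 119.5 kip.

R_D = 119.5 kip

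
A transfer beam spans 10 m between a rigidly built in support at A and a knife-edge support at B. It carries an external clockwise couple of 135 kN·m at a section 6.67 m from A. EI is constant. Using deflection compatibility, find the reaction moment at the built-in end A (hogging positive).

Take the reaction at B as the redundant and release it; the primary structure is a cantilever fixed at A.
Downward deflection at the released point B due to the loads:
  clockwise couple 135 at a = 6.67: M₀a(2L − a)/(2EI) = 6001/EI
Flexibility coefficient — unit upward force at B: δ_{BB} = L³/(3EI) = 333.3/EI.
The prop prevents deflection at B: R_B = δ_0/δ_{BB} = 6001/333.3 = 18 kN.
Moment equilibrium about A: M_A = Σ(load moments about A) − R_B·L = 135 − 18×10 = -45.04 kN·m.

M_A = -45.04 kN·m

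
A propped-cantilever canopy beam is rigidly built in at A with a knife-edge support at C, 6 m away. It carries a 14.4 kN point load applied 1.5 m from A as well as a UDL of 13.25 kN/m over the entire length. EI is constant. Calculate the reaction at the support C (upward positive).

Choose R_C as the redundant. The primary structure is the cantilever fixed at A.
Free-end deflection of the primary structure under the applied loading (downward +):
  point load 14.4 at a = 1.5: Pa²(3L − a)/(6EI) = 89.1/EI
  UDL 13.25: wL⁴/(8EI) = 2146/EI
  δ_0 = 2236/EI
Flexibility coefficient — unit upward force at C: δ_{CC} = L³/(3EI) = 72/EI.
The prop prevents deflection at C: R_C = δ_0/δ_{CC} = 2236/72 = 31.05 kN.

R_C = 31.05 kN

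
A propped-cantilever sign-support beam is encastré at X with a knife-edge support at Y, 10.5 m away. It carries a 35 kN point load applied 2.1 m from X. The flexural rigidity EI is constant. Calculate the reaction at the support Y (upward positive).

R_Y = 1.96 kN

Choose R_Y as the redundant. The primary structure is the cantilever fixed at X.
Free-end deflection of the primary structure under the applied loading (downward +):
  point load 35 at a = 2.1: Pa²(3L − a)/(6EI) = 756.3/EI
Flexibility coefficient — unit upward force at Y: δ_{YY} = L³/(3EI) = 385.9/EI.
The prop prevents deflection at Y: R_Y = δ_0/δ_{YY} = 756.3/385.9 = 1.96 kN.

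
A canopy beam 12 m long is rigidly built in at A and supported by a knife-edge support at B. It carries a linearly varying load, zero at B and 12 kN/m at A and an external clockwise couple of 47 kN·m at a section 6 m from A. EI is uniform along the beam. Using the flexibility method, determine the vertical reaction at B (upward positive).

Choose R_B as the redundant. The primary structure is the cantilever fixed at A.
Free-end deflection of the primary structure under the applied loading (downward +):
  triangular load, peak 12 at the fixed end: w₀L⁴/(30EI) = 8294/EI
  clockwise couple 47 at a = 6: M₀a(2L − a)/(2EI) = 2538/EI
  δ_0 = 10832/EI
Tip deflection under a unit load at B: L³/(3EI) = 576/EI.
Compatibility at B: δ_0 − R_B·δ_{BB} = 0, so R_B = 10832/576 = 18.81 kN.

R_B = 18.81 kN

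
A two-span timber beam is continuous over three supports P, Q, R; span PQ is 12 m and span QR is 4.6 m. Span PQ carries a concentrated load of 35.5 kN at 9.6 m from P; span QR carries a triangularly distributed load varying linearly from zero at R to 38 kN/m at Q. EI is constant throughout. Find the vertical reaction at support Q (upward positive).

R_Q = 104.5 kN

Release continuity at Q by inserting a hinge; the redundant is the internal moment M_Q. The primary structure is two simply-supported spans PQ and QR.
Rotations at Q on the released spans (each span's end-slope, ×1/EI):
  span PQ: point load 35.5 at a = 9.6: Pab(L + a)/(6LEI) = 245.4/EI
  span QR: triangular load, peak 38: w₀L³/(45EI) = 82.19/EI
  relative rotation θ_0 = (245.4 + 82.19)/EI = 327.6/EI
A unit hogging moment at Q produces rotation L₁/(3EI) + L₂/(3EI) = 5.533/EI.
Compatibility: M_Q·(L₁+L₂)/(3EI) = θ_0, giving M_Q = 59.2 kN·m (hogging).
Span PQ, ΣM about P with M_Q applied at Q: R_Q^{PQ}·12 = 340.8 + 59.2, so R_Q^{PQ} = 33.33 kN and R_P = 35.5 − 33.33 = 2.167 kN.
Span QR, ΣM about R: R_Q^{QR}·4.6 = 268 + 59.2, so R_Q^{QR} = 71.14 kN and R_R = 87.4 − 71.14 = 16.26 kN.
R_Q = 33.33 + 71.14 = 104.5 kN.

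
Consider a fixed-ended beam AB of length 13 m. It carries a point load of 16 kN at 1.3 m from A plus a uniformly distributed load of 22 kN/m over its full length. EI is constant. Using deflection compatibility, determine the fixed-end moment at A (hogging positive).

M_A = 326.7 kN·m

Release both end moments; the primary structure is a simply-supported span AB with redundants M_A and M_B.
Simple-span end rotations at A and B under the given loads:
  at A: point load 16 at a = 1.3: Pab(L + b)/(6LEI) = 77.06/EI
  at B: point load 16 at a = 1.3: Pab(L + a)/(6LEI) = 44.62/EI
  at A: UDL 22: wL³/(24EI) = 2014/EI
  at B: UDL 22: wL³/(24EI) = 2014/EI
  θ_A0 = 2091/EI,  θ_B0 = 2059/EI
Flexibility coefficients: a unit moment at one end gives L/(3EI) there and L/(6EI) at the far end, so f₁₁ = f₂₂ = 4.333/EI and f₁₂ = f₂₁ = 2.167/EI.
Compatibility — zero rotation at each built-in end:
  4.333 M_A + 2.167 M_B = 2091
  2.167 M_A + 4.333 M_B = 2059
Solving the pair gives M_A = 326.7 kN·m and M_B = 311.7 kN·m (hogging).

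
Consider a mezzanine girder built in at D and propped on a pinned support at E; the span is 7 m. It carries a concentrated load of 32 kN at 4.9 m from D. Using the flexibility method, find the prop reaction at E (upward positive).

Remove the prop at E; the released (primary) structure is a cantilever built in at D.
Primary-structure tip deflection at E by superposition:
  point load 32 at a = 4.9: Pa²(3L − a)/(6EI) = 2062/EI
Tip deflection under a unit load at E: L³/(3EI) = 114.3/EI.
The prop prevents deflection at E: R_E = δ_0/δ_{EE} = 2062/114.3 = 18.03 kN.

R_E = 18.03 kN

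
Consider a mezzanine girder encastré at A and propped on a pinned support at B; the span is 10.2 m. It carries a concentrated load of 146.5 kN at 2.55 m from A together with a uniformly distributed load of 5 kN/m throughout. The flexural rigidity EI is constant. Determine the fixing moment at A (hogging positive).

M_A = 310.2 kN·m

Choose R_B as the redundant. The primary structure is the cantilever fixed at A.
Free-end deflection of the primary structure under the applied loading (downward +):
  point load 146.5 at a = 2.55: Pa²(3L − a)/(6EI) = 4453/EI
  UDL 5: wL⁴/(8EI) = 6765/EI
  δ_0 = 11219/EI
Tip deflection under a unit load at B: L³/(3EI) = 353.7/EI.
The prop prevents deflection at B: R_B = δ_0/δ_{BB} = 11219/353.7 = 31.71 kN.
Moment equilibrium about A: M_A = Σ(load moments about A) − R_B·L = 633.7 − 31.71×10.2 = 310.2 kN·m.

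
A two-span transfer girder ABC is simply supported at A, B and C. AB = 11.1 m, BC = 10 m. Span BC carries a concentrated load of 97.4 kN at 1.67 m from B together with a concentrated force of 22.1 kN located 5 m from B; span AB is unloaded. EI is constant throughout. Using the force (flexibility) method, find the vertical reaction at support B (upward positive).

Release continuity at B by inserting a hinge; the redundant is the internal moment M_B. The primary structure is two simply-supported spans AB and BC.
Rotations at B on the released spans (each span's end-slope, ×1/EI):
  span BC: point load 97.4 at a = 1.67: Pab(L + b)/(6LEI) = 413.9/EI
  span BC: point load 22.1 at a = 5: Pab(L + b)/(6LEI) = 138.1/EI
  relative rotation θ_0 = (0 + 552.1)/EI = 552.1/EI
A unit hogging moment at B produces rotation L₁/(3EI) + L₂/(3EI) = 7.033/EI.
Compatibility: M_B·(L₁+L₂)/(3EI) = θ_0, giving M_B = 78.49 kN·m (hogging).
Span AB, ΣM about A with M_B applied at B: R_B^{AB}·11.1 = 0 + 78.49, so R_B^{AB} = 7.071 kN and R_A = 0 − 7.071 = -7.071 kN.
Span BC, ΣM about C: R_B^{BC}·10 = 921.8 + 78.49, so R_B^{BC} = 100 kN and R_C = 119.5 − 100 = 19.47 kN.
R_B = 7.071 + 100 = 107.1 kN.

R_B = 107.1 kN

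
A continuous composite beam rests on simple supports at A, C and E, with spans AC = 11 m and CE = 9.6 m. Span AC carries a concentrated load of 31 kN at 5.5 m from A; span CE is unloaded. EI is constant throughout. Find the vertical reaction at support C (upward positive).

R_C = 22.16 kN

Insert a hinge at C; M_C is the redundant, and each span becomes simply supported.
End slopes at the hinge C, treating each span as simply supported:
  span AC: point load 31 at a = 5.5: Pab(L + a)/(6LEI) = 234.4/EI
  relative rotation θ_0 = (234.4 + 0)/EI = 234.4/EI
A unit hogging moment at C produces rotation L₁/(3EI) + L₂/(3EI) = 6.867/EI.
Slope continuity at C: θ_0 = M_C·6.867/EI, so M_C = 234.4/6.867 = 34.14 kN·m (hogging).
Span AC, ΣM about A with M_C applied at C: R_C^{AC}·11 = 170.5 + 34.14, so R_C^{AC} = 18.6 kN and R_A = 31 − 18.6 = 12.4 kN.
Span CE, ΣM about E: R_C^{CE}·9.6 = 0 + 34.14, so R_C^{CE} = 3.556 kN and R_E = 0 − 3.556 = -3.556 kN.
R_C = 18.6 + 3.556 = 22.16 kN.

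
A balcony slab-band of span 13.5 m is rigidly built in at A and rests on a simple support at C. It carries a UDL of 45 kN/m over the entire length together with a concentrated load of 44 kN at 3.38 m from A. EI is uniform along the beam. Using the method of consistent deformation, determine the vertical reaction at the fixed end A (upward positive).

R_A = 419.9 kN

Choose R_C as the redundant. The primary structure is the cantilever fixed at A.
Free-end deflection of the primary structure under the applied loading (downward +):
  UDL 45: wL⁴/(8EI) = 186835/EI
  point load 44 at a = 3.38: Pa²(3L − a)/(6EI) = 3110/EI
  δ_0 = 189945/EI
Tip deflection under a unit load at C: L³/(3EI) = 820.1/EI.
The prop prevents deflection at C: R_C = δ_0/δ_{CC} = 189945/820.1 = 231.6 kN.
Vertical equilibrium: R_A = ΣP − R_C = 651.5 − 231.6 = 419.9 kN.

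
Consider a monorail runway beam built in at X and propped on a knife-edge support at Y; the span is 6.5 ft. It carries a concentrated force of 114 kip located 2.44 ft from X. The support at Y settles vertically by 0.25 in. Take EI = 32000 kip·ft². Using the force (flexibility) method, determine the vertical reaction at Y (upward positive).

R_Y = 13.8 kip

Remove the prop at Y; the released (primary) structure is a cantilever built in at X.
Deflection at Y on the released cantilever, summing each load's contribution:
  point load 114 at a = 2.44: Pa²(3L − a)/(6EI) = 1930/EI
Flexibility coefficient — unit upward force at Y: δ_{YY} = L³/(3EI) = 91.54/EI.
With EI = 32000 kip·ft²: δ_0 = 0.060306 ft and δ_{YY} = 0.002861 ft/kip.
Compatibility — the beam at Y must follow the support down by 0.02083 ft: δ_0 − R_Y·δ_{YY} = 0.02083, so R_Y = (0.060306 − 0.02083)/0.002861 = 13.8 kip.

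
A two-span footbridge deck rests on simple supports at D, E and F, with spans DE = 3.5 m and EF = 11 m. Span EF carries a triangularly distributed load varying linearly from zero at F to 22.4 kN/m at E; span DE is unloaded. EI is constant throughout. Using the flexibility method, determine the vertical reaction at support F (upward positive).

R_F = 28.61 kN

Insert a hinge at E; M_E is the redundant, and each span becomes simply supported.
Rotations at E on the released spans (each span's end-slope, ×1/EI):
  span EF: triangular load, peak 22.4: w₀L³/(45EI) = 662.5/EI
  relative rotation θ_0 = (0 + 662.5)/EI = 662.5/EI
A unit hogging moment at E produces rotation L₁/(3EI) + L₂/(3EI) = 4.833/EI.
Compatibility: M_E·(L₁+L₂)/(3EI) = θ_0, giving M_E = 137.1 kN·m (hogging).
Span EF, ΣM about F: R_E^{EF}·11 = 903.5 + 137.1, so R_E^{EF} = 94.59 kN and R_F = 123.2 − 94.59 = 28.61 kN.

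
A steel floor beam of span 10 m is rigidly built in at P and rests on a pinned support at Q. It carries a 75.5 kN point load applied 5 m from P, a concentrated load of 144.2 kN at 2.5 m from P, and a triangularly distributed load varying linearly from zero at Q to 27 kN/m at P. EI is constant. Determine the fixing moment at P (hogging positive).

Remove the prop at Q; the released (primary) structure is a cantilever built in at P.
Primary-structure tip deflection at Q by superposition:
  point load 75.5 at a = 5: Pa²(3L − a)/(6EI) = 7865/EI
  point load 144.2 at a = 2.5: Pa²(3L − a)/(6EI) = 4131/EI
  triangular load, peak 27 at the fixed end: w₀L⁴/(30EI) = 9000/EI
  δ_0 = 20995/EI
Flexibility coefficient — unit upward force at Q: δ_{QQ} = L³/(3EI) = 333.3/EI.
Compatibility at Q: δ_0 − R_Q·δ_{QQ} = 0, so R_Q = 20995/333.3 = 62.99 kN.
Moment equilibrium about P: M_P = Σ(load moments about P) − R_Q·L = 1188 − 62.99×10 = 558.1 kN·m.

M_P = 558.1 kN·m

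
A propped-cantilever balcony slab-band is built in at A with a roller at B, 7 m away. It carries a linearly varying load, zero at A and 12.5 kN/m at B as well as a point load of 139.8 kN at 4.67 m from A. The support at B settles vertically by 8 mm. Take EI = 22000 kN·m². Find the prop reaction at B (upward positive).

Choose R_B as the redundant. The primary structure is the cantilever fixed at A.
Free-end deflection of the primary structure under the applied loading (downward +):
  triangular load, peak 12.5 at the free end: 11w₀L⁴/(120EI) = 2751/EI
  point load 139.8 at a = 4.67: Pa²(3L − a)/(6EI) = 8298/EI
  δ_0 = 11049/EI
Flexibility coefficient — unit upward force at B: δ_{BB} = L³/(3EI) = 114.3/EI.
With EI = 22000 kN·m²: δ_0 = 0.50224 m and δ_{BB} = 0.005197 m/kN.
Compatibility — the beam at B must follow the support down by 0.008 m: δ_0 − R_B·δ_{BB} = 0.008, so R_B = (0.50224 − 0.008)/0.005197 = 95.1 kN.

R_B = 95.1 kN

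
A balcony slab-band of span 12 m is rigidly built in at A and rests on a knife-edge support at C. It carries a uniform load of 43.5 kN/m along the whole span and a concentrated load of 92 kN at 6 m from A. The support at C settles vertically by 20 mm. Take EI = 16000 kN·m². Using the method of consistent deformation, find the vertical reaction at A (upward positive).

R_A = 390.1 kN

Choose R_C as the redundant. The primary structure is the cantilever fixed at A.
Deflection at C on the released cantilever, summing each load's contribution:
  UDL 43.5: wL⁴/(8EI) = 112752/EI
  point load 92 at a = 6: Pa²(3L − a)/(6EI) = 16560/EI
  δ_0 = 129312/EI
Tip deflection under a unit load at C: L³/(3EI) = 576/EI.
With EI = 16000 kN·m²: δ_0 = 8.082 m and δ_{CC} = 0.036 m/kN.
Compatibility — the beam at C must follow the support down by 0.02 m: δ_0 − R_C·δ_{CC} = 0.02, so R_C = (8.082 − 0.02)/0.036 = 223.9 kN.
Vertical equilibrium: R_A = ΣP − R_C = 614 − 223.9 = 390.1 kN.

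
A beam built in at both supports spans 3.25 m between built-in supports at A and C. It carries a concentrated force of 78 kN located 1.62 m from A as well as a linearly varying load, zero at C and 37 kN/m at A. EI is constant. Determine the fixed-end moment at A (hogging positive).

M_A = 51.33 kN·m

Take the two fixed-end moments M_A, M_C as redundants; the released structure is the simple span AC.
End rotations of the released simple span under the applied load (×1/EI):
  at A: point load 78 at a = 1.62: Pab(L + b)/(6LEI) = 51.54/EI
  at C: point load 78 at a = 1.62: Pab(L + a)/(6LEI) = 51.44/EI
  at A: triangular load, peak 37: w₀L³/(45EI) = 28.23/EI
  at C: triangular load, peak 37: 7w₀L³/(360EI) = 24.7/EI
  θ_A0 = 79.77/EI,  θ_C0 = 76.14/EI
Flexibility coefficients: a unit moment at one end gives L/(3EI) there and L/(6EI) at the far end, so f₁₁ = f₂₂ = 1.083/EI and f₁₂ = f₂₁ = 0.5417/EI.
Compatibility — zero rotation at each built-in end:
  1.083 M_A + 0.5417 M_C = 79.77
  0.5417 M_A + 1.083 M_C = 76.14
Solving the pair gives M_A = 51.33 kN·m and M_C = 44.62 kN·m (hogging).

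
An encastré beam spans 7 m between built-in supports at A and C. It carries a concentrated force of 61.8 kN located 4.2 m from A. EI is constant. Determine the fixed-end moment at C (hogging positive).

M_C = 62.29 kN·m

Release both end moments; the primary structure is a simply-supported span AC with redundants M_A and M_C.
End rotations of the released simple span under the applied load (×1/EI):
  at A: point load 61.8 at a = 4.2: Pab(L + b)/(6LEI) = 169.6/EI
  at C: point load 61.8 at a = 4.2: Pab(L + a)/(6LEI) = 193.8/EI
  θ_A0 = 169.6/EI,  θ_C0 = 193.8/EI
Flexibility coefficients: a unit moment at one end gives L/(3EI) there and L/(6EI) at the far end, so f₁₁ = f₂₂ = 2.333/EI and f₁₂ = f₂₁ = 1.167/EI.
Compatibility — zero rotation at each built-in end:
  2.333 M_A + 1.167 M_C = 169.6
  1.167 M_A + 2.333 M_C = 193.8
Solving the pair gives M_A = 41.53 kN·m and M_C = 62.29 kN·m (hogging).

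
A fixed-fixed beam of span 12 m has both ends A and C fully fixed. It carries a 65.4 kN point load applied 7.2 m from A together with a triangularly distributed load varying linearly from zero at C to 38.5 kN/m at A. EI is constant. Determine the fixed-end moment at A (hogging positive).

M_A = 352.5 kN·m

Release both end moments; the primary structure is a simply-supported span AC with redundants M_A and M_C.
On the primary (simply-supported) span, the end slopes from the loading are:
  at A: point load 65.4 at a = 7.2: Pab(L + b)/(6LEI) = 527.4/EI
  at C: point load 65.4 at a = 7.2: Pab(L + a)/(6LEI) = 602.7/EI
  at A: triangular load, peak 38.5: w₀L³/(45EI) = 1478/EI
  at C: triangular load, peak 38.5: 7w₀L³/(360EI) = 1294/EI
  θ_A0 = 2006/EI,  θ_C0 = 1896/EI
Flexibility coefficients: a unit moment at one end gives L/(3EI) there and L/(6EI) at the far end, so f₁₁ = f₂₂ = 4/EI and f₁₂ = f₂₁ = 2/EI.
Compatibility — zero rotation at each built-in end:
  4 M_A + 2 M_C = 2006
  2 M_A + 4 M_C = 1896
Solving the pair gives M_A = 352.5 kN·m and M_C = 297.8 kN·m (hogging).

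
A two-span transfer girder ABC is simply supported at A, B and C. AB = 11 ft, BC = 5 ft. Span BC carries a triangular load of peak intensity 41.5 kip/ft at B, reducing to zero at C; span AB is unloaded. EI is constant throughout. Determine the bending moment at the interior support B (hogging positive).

Release continuity at B by inserting a hinge; the redundant is the internal moment M_B. The primary structure is two simply-supported spans AB and BC.
Rotations at B on the released spans (each span's end-slope, ×1/EI):
  span BC: triangular load, peak 41.5: w₀L³/(45EI) = 115.3/EI
  relative rotation θ_0 = (0 + 115.3)/EI = 115.3/EI
A unit hogging moment at B produces rotation L₁/(3EI) + L₂/(3EI) = 5.333/EI.
Compatibility: M_B·(L₁+L₂)/(3EI) = θ_0, giving M_B = 21.61 kip·ft (hogging).

M_B = 21.61 kip·ft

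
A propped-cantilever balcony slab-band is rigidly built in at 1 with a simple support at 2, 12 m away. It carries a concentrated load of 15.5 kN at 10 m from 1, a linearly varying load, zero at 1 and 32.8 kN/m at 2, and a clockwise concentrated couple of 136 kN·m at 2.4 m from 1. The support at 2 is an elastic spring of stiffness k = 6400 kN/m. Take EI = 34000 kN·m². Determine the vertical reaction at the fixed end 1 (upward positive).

R_1 = 87.43 kN

Remove the prop at 2; the released (primary) structure is a cantilever built in at 1.
Free-end deflection of the primary structure under the applied loading (downward +):
  point load 15.5 at a = 10: Pa²(3L − a)/(6EI) = 6717/EI
  triangular load, peak 32.8 at the free end: 11w₀L⁴/(120EI) = 62346/EI
  clockwise couple 136 at a = 2.4: M₀a(2L − a)/(2EI) = 3525/EI
  δ_0 = 72588/EI
Tip deflection under a unit load at 2: L³/(3EI) = 576/EI.
With EI = 34000 kN·m²: δ_0 = 2.1349 m and δ_{22} = 0.016941 m/kN.
Compatibility — the spring shortens by R_2/k under the reaction it provides: δ_0 − R_2·δ_{22} = R_2/k. With 1/k = 0.000156 m/kN, R_2 = δ_0 / (δ_{22} + 1/k) = 2.1349 / (0.016941 + 0.000156) = 124.9 kN.
Vertical equilibrium: R_1 = ΣP − R_2 = 212.3 − 124.9 = 87.43 kN.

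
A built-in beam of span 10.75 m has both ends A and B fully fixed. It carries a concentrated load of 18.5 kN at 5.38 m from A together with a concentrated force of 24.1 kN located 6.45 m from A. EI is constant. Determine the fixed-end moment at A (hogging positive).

Release both end moments; the primary structure is a simply-supported span AB with redundants M_A and M_B.
On the primary (simply-supported) span, the end slopes from the loading are:
  at A: point load 18.5 at a = 5.38: Pab(L + b)/(6LEI) = 133.6/EI
  at B: point load 18.5 at a = 5.38: Pab(L + a)/(6LEI) = 133.7/EI
  at A: point load 24.1 at a = 6.45: Pab(L + b)/(6LEI) = 156/EI
  at B: point load 24.1 at a = 6.45: Pab(L + a)/(6LEI) = 178.2/EI
  θ_A0 = 289.5/EI,  θ_B0 = 311.9/EI
Flexibility coefficients: a unit moment at one end gives L/(3EI) there and L/(6EI) at the far end, so f₁₁ = f₂₂ = 3.583/EI and f₁₂ = f₂₁ = 1.792/EI.
Compatibility — zero rotation at each built-in end:
  3.583 M_A + 1.792 M_B = 289.5
  1.792 M_A + 3.583 M_B = 311.9
Solving the pair gives M_A = 49.71 kN·m and M_B = 62.19 kN·m (hogging).

M_A = 49.71 kN·m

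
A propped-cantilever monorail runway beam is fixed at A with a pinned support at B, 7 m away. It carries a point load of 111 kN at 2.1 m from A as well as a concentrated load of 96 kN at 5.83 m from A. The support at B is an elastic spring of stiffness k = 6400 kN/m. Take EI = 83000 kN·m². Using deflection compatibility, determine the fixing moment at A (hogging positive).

Release the roller at B. Primary structure: cantilever fixed at A.
Primary-structure tip deflection at B by superposition:
  point load 111 at a = 2.1: Pa²(3L − a)/(6EI) = 1542/EI
  point load 96 at a = 5.83: Pa²(3L − a)/(6EI) = 8250/EI
  δ_0 = 9792/EI
Flexibility coefficient — unit upward force at B: δ_{BB} = L³/(3EI) = 114.3/EI.
With EI = 83000 kN·m²: δ_0 = 0.11797 m and δ_{BB} = 0.001378 m/kN.
Compatibility — the spring shortens by R_B/k under the reaction it provides: δ_0 − R_B·δ_{BB} = R_B/k. With 1/k = 0.000156 m/kN, R_B = δ_0 / (δ_{BB} + 1/k) = 0.11797 / (0.001378 + 0.000156) = 76.92 kN.
Moment equilibrium about A: M_A = Σ(load moments about A) − R_B·L = 792.8 − 76.92×7 = 254.4 kN·m.

M_A = 254.4 kN·m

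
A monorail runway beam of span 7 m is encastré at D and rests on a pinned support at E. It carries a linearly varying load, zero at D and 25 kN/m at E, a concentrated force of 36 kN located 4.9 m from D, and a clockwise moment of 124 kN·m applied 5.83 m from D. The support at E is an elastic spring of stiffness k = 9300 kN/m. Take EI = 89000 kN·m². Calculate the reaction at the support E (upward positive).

R_E = 86.96 kN

Release the roller at E. Primary structure: cantilever fixed at D.
Primary-structure tip deflection at E by superposition:
  triangular load, peak 25 at the free end: 11w₀L⁴/(120EI) = 5502/EI
  point load 36 at a = 4.9: Pa²(3L − a)/(6EI) = 2319/EI
  clockwise couple 124 at a = 5.83: M₀a(2L − a)/(2EI) = 2953/EI
  δ_0 = 10775/EI
Tip deflection under a unit load at E: L³/(3EI) = 114.3/EI.
With EI = 89000 kN·m²: δ_0 = 0.12107 m and δ_{EE} = 0.001285 m/kN.
Compatibility — the spring shortens by R_E/k under the reaction it provides: δ_0 − R_E·δ_{EE} = R_E/k. With 1/k = 0.000108 m/kN, R_E = δ_0 / (δ_{EE} + 1/k) = 0.12107 / (0.001285 + 0.000108) = 86.96 kN.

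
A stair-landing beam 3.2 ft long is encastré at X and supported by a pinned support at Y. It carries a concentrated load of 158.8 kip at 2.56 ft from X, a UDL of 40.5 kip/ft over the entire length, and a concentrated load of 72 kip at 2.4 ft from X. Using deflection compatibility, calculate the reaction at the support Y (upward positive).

Choose R_Y as the redundant. The primary structure is the cantilever fixed at X.
Free-end deflection of the primary structure under the applied loading (downward +):
  point load 158.8 at a = 2.56: Pa²(3L − a)/(6EI) = 1221/EI
  UDL 40.5: wL⁴/(8EI) = 530.8/EI
  point load 72 at a = 2.4: Pa²(3L − a)/(6EI) = 497.7/EI
  δ_0 = 2250/EI
Tip deflection under a unit load at Y: L³/(3EI) = 10.92/EI.
The prop prevents deflection at Y: R_Y = δ_0/δ_{YY} = 2250/10.92 = 206 kip.

R_Y = 206 kip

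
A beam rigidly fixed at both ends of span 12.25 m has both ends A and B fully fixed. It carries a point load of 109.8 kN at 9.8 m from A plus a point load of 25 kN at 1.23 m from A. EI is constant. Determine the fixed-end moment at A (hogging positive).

Take the two fixed-end moments M_A, M_B as redundants; the released structure is the simple span AB.
On the primary (simply-supported) span, the end slopes from the loading are:
  at A: point load 109.8 at a = 9.8: Pab(L + b)/(6LEI) = 527.3/EI
  at B: point load 109.8 at a = 9.8: Pab(L + a)/(6LEI) = 790.9/EI
  at A: point load 25 at a = 1.23: Pab(L + b)/(6LEI) = 107.3/EI
  at B: point load 25 at a = 1.23: Pab(L + a)/(6LEI) = 62.15/EI
  θ_A0 = 634.5/EI,  θ_B0 = 853/EI
Flexibility coefficients: a unit moment at one end gives L/(3EI) there and L/(6EI) at the far end, so f₁₁ = f₂₂ = 4.083/EI and f₁₂ = f₂₁ = 2.042/EI.
Compatibility — zero rotation at each built-in end:
  4.083 M_A + 2.042 M_B = 634.5
  2.042 M_A + 4.083 M_B = 853
Solving the pair gives M_A = 67.93 kN·m and M_B = 174.9 kN·m (hogging).

M_A = 67.93 kN·m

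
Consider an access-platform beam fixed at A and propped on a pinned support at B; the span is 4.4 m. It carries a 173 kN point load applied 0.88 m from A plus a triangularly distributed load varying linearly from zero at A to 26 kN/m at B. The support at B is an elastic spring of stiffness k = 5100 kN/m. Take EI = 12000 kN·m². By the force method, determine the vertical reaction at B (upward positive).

Release the roller at B. Primary structure: cantilever fixed at A.
Primary-structure tip deflection at B by superposition:
  point load 173 at a = 0.88: Pa²(3L − a)/(6EI) = 275.1/EI
  triangular load, peak 26 at the free end: 11w₀L⁴/(120EI) = 893.3/EI
  δ_0 = 1168/EI
Tip deflection under a unit load at B: L³/(3EI) = 28.39/EI.
With EI = 12000 kN·m²: δ_0 = 0.097365 m and δ_{BB} = 0.002366 m/kN.
Compatibility — the spring shortens by R_B/k under the reaction it provides: δ_0 − R_B·δ_{BB} = R_B/k. With 1/k = 0.000196 m/kN, R_B = δ_0 / (δ_{BB} + 1/k) = 0.097365 / (0.002366 + 0.000196) = 38 kN.

R_B = 38 kN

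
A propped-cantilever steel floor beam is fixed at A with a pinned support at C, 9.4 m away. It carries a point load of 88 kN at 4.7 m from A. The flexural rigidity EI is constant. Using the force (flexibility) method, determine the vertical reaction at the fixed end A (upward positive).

R_A = 60.5 kN

Release the roller at C. Primary structure: cantilever fixed at A.
Free-end deflection of the primary structure under the applied loading (downward +):
  point load 88 at a = 4.7: Pa²(3L − a)/(6EI) = 7614/EI
Tip deflection under a unit load at C: L³/(3EI) = 276.9/EI.
Compatibility at C: δ_0 − R_C·δ_{CC} = 0, so R_C = 7614/276.9 = 27.5 kN.
Vertical equilibrium: R_A = ΣP − R_C = 88 − 27.5 = 60.5 kN.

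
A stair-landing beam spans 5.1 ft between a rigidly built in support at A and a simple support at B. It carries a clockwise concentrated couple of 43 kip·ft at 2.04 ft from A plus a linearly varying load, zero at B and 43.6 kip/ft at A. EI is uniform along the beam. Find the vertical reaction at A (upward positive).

Take the reaction at B as the redundant and release it; the primary structure is a cantilever fixed at A.
Deflection at B on the released cantilever, summing each load's contribution:
  clockwise couple 43 at a = 2.04: M₀a(2L − a)/(2EI) = 357.9/EI
  triangular load, peak 43.6 at the fixed end: w₀L⁴/(30EI) = 983.2/EI
  δ_0 = 1341/EI
Tip deflection under a unit load at B: L³/(3EI) = 44.22/EI.
The prop prevents deflection at B: R_B = δ_0/δ_{BB} = 1341/44.22 = 30.33 kip.
Vertical equilibrium: R_A = ΣP − R_B = 111.2 − 30.33 = 80.85 kip.

R_A = 80.85 kip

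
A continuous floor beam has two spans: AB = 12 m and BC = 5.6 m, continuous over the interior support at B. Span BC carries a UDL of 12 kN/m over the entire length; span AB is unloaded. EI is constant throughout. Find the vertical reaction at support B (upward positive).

Insert a hinge at B; M_B is the redundant, and each span becomes simply supported.
Discontinuity in slope at B on the released structure — sum the simple-span end rotations:
  span BC: UDL 12: wL³/(24EI) = 87.81/EI
  relative rotation θ_0 = (0 + 87.81)/EI = 87.81/EI
A unit hogging moment at B produces rotation L₁/(3EI) + L₂/(3EI) = 5.867/EI.
Compatibility: M_B·(L₁+L₂)/(3EI) = θ_0, giving M_B = 14.97 kN·m (hogging).
Span AB, ΣM about A with M_B applied at B: R_B^{AB}·12 = 0 + 14.97, so R_B^{AB} = 1.247 kN and R_A = 0 − 1.247 = -1.247 kN.
Span BC, ΣM about C: R_B^{BC}·5.6 = 188.2 + 14.97, so R_B^{BC} = 36.27 kN and R_C = 67.2 − 36.27 = 30.93 kN.
R_B = 1.247 + 36.27 = 37.52 kN.

R_B = 37.52 kN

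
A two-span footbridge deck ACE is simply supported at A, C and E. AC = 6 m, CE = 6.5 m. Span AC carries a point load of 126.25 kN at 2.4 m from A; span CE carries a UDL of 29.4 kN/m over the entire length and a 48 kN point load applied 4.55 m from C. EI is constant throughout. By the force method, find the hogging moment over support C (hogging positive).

M_C = 164 kN·m

Insert a hinge at C; M_C is the redundant, and each span becomes simply supported.
End slopes at the hinge C, treating each span as simply supported:
  span AC: point load 126.25 at a = 2.4: Pab(L + a)/(6LEI) = 254.5/EI
  span CE: UDL 29.4: wL³/(24EI) = 336.4/EI
  span CE: point load 48 at a = 4.55: Pab(L + b)/(6LEI) = 92.27/EI
  relative rotation θ_0 = (254.5 + 428.7)/EI = 683.2/EI
A unit hogging moment at C produces rotation L₁/(3EI) + L₂/(3EI) = 4.167/EI.
Compatibility: M_C·(L₁+L₂)/(3EI) = θ_0, giving M_C = 164 kN·m (hogging).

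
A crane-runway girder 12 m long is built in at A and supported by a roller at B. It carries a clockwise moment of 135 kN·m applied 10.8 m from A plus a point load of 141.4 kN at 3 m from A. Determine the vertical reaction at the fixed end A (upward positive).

Remove the prop at B; the released (primary) structure is a cantilever built in at A.
Downward deflection at the released point B due to the loads:
  clockwise couple 135 at a = 10.8: M₀a(2L − a)/(2EI) = 9623/EI
  point load 141.4 at a = 3: Pa²(3L − a)/(6EI) = 6999/EI
  δ_0 = 16622/EI
Flexibility coefficient — unit upward force at B: δ_{BB} = L³/(3EI) = 576/EI.
Compatibility at B: δ_0 − R_B·δ_{BB} = 0, so R_B = 16622/576 = 28.86 kN.
Vertical equilibrium: R_A = ΣP − R_B = 141.4 − 28.86 = 112.5 kN.

R_A = 112.5 kN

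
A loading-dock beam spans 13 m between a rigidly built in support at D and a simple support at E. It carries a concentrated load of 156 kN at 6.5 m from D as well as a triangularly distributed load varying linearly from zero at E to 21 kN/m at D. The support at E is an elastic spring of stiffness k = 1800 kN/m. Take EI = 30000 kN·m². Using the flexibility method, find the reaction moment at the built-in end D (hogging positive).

Take the reaction at E as the redundant and release it; the primary structure is a cantilever fixed at D.
Primary-structure tip deflection at E by superposition:
  point load 156 at a = 6.5: Pa²(3L − a)/(6EI) = 35701/EI
  triangular load, peak 21 at the fixed end: w₀L⁴/(30EI) = 19993/EI
  δ_0 = 55694/EI
Flexibility coefficient — unit upward force at E: δ_{EE} = L³/(3EI) = 732.3/EI.
With EI = 30000 kN·m²: δ_0 = 1.8565 m and δ_{EE} = 0.024411 m/kN.
Compatibility — the spring shortens by R_E/k under the reaction it provides: δ_0 − R_E·δ_{EE} = R_E/k. With 1/k = 0.000556 m/kN, R_E = δ_0 / (δ_{EE} + 1/k) = 1.8565 / (0.024411 + 0.000556) = 74.36 kN.
Moment equilibrium about D: M_D = Σ(load moments about D) − R_E·L = 1606 − 74.36×13 = 638.8 kN·m.

M_D = 638.8 kN·m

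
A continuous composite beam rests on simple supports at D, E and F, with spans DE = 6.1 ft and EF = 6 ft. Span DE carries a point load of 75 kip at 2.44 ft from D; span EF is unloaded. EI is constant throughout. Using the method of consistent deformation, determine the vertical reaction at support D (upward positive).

R_D = 38.65 kip

Take M_E as the redundant. Released structure: two simple spans DE and EF with a hinge at E.
Rotations at E on the released spans (each span's end-slope, ×1/EI):
  span DE: point load 75 at a = 2.44: Pab(L + a)/(6LEI) = 156.3/EI
  relative rotation θ_0 = (156.3 + 0)/EI = 156.3/EI
A unit hogging moment at E produces rotation L₁/(3EI) + L₂/(3EI) = 4.033/EI.
Compatibility: M_E·(L₁+L₂)/(3EI) = θ_0, giving M_E = 38.75 kip·ft (hogging).
Span DE, ΣM about D with M_E applied at E: R_E^{DE}·6.1 = 183 + 38.75, so R_E^{DE} = 36.35 kip and R_D = 75 − 36.35 = 38.65 kip.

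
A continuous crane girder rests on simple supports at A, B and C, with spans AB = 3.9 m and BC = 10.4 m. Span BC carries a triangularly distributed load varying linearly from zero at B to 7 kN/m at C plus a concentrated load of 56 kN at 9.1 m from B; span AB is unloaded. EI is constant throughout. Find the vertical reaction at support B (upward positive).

R_B = 39.65 kN

Take M_B as the redundant. Released structure: two simple spans AB and BC with a hinge at B.
End slopes at the hinge B, treating each span as simply supported:
  span BC: triangular load, peak 7: 7w₀L³/(360EI) = 153.1/EI
  span BC: point load 56 at a = 9.1: Pab(L + b)/(6LEI) = 124.2/EI
  relative rotation θ_0 = (0 + 277.3)/EI = 277.3/EI
A unit hogging moment at B produces rotation L₁/(3EI) + L₂/(3EI) = 4.767/EI.
Compatibility: M_B·(L₁+L₂)/(3EI) = θ_0, giving M_B = 58.18 kN·m (hogging).
Span AB, ΣM about A with M_B applied at B: R_B^{AB}·3.9 = 0 + 58.18, so R_B^{AB} = 14.92 kN and R_A = 0 − 14.92 = -14.92 kN.
Span BC, ΣM about C: R_B^{BC}·10.4 = 199 + 58.18, so R_B^{BC} = 24.73 kN and R_C = 92.4 − 24.73 = 67.67 kN.
R_B = 14.92 + 24.73 = 39.65 kN.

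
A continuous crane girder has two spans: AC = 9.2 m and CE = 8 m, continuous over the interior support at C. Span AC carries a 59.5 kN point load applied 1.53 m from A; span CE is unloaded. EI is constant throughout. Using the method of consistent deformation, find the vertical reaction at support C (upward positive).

Take M_C as the redundant. Released structure: two simple spans AC and CE with a hinge at C.
Rotations at C on the released spans (each span's end-slope, ×1/EI):
  span AC: point load 59.5 at a = 1.53: Pab(L + a)/(6LEI) = 135.7/EI
  relative rotation θ_0 = (135.7 + 0)/EI = 135.7/EI
A unit hogging moment at C produces rotation L₁/(3EI) + L₂/(3EI) = 5.733/EI.
Slope continuity at C: θ_0 = M_C·5.733/EI, so M_C = 135.7/5.733 = 23.67 kN·m (hogging).
Span AC, ΣM about A with M_C applied at C: R_C^{AC}·9.2 = 91.03 + 23.67, so R_C^{AC} = 12.47 kN and R_A = 59.5 − 12.47 = 47.03 kN.
Span CE, ΣM about E: R_C^{CE}·8 = 0 + 23.67, so R_C^{CE} = 2.959 kN and R_E = 0 − 2.959 = -2.959 kN.
R_C = 12.47 + 2.959 = 15.43 kN.

R_C = 15.43 kN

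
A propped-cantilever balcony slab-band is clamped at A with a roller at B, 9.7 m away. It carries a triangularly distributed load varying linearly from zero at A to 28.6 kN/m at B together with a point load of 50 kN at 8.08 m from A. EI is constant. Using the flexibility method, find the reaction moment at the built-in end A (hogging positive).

M_A = 196.3 kN·m

Release the roller at B. Primary structure: cantilever fixed at A.
Primary-structure tip deflection at B by superposition:
  triangular load, peak 28.6 at the free end: 11w₀L⁴/(120EI) = 23209/EI
  point load 50 at a = 8.08: Pa²(3L − a)/(6EI) = 11436/EI
  δ_0 = 34645/EI
Flexibility coefficient — unit upward force at B: δ_{BB} = L³/(3EI) = 304.2/EI.
Compatibility at B: δ_0 − R_B·δ_{BB} = 0, so R_B = 34645/304.2 = 113.9 kN.
Moment equilibrium about A: M_A = Σ(load moments about A) − R_B·L = 1301 − 113.9×9.7 = 196.3 kN·m.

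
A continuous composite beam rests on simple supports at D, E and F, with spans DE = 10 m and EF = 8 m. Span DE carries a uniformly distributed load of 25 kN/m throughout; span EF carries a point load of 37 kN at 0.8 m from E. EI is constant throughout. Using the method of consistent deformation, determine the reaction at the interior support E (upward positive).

R_E = 199.9 kN

Insert a hinge at E; M_E is the redundant, and each span becomes simply supported.
End slopes at the hinge E, treating each span as simply supported:
  span DE: UDL 25: wL³/(24EI) = 1042/EI
  span EF: point load 37 at a = 0.8: Pab(L + b)/(6LEI) = 67.49/EI
  relative rotation θ_0 = (1042 + 67.49)/EI = 1109/EI
A unit hogging moment at E produces rotation L₁/(3EI) + L₂/(3EI) = 6/EI.
Compatibility: M_E·(L₁+L₂)/(3EI) = θ_0, giving M_E = 184.9 kN·m (hogging).
Span DE, ΣM about D with M_E applied at E: R_E^{DE}·10 = 1250 + 184.9, so R_E^{DE} = 143.5 kN and R_D = 250 − 143.5 = 106.5 kN.
Span EF, ΣM about F: R_E^{EF}·8 = 266.4 + 184.9, so R_E^{EF} = 56.41 kN and R_F = 37 − 56.41 = -19.41 kN.
R_E = 143.5 + 56.41 = 199.9 kN.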